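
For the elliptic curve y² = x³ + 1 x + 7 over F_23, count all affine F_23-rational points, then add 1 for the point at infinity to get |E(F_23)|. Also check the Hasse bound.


Affine points = {(1, 3), (1, 20), (4, 11), (4, 12), (7, 9), (7, 14), (9, 3), (9, 20), (13, 3), (13, 20), (15, 4), (15, 19), (16, 5), (16, 18), (19, 10), (19, 13), (20, 0)}; affine count = 17; |E(F_23)| = 18.

Discriminant check: Δ ∝ 4a³ + 27b² = 4·1³ + 27·7² = 4·1 + 27·49 ≡ 16 (mod 23). Nonzero ⇒ E is nonsingular.
For each x ∈ F_23, compute rhs = x³ + 1·x + 7 mod 23, then count y ∈ F_23 with y² ≡ rhs.
  x = 0: rhs = 7, matching y values: none (0 points).
  x = 1: rhs = 9, matching y values: 3, 20 (2 points).
  x = 2: rhs = 17, matching y values: none (0 points).
  x = 3: rhs = 14, matching y values: none (0 points).
  x = 4: rhs = 6, matching y values: 11, 12 (2 points).
  x = 5: rhs = 22, matching y values: none (0 points).
  x = 6: rhs = 22, matching y values: none (0 points).
  x = 7: rhs = 12, matching y values: 9, 14 (2 points).
  x = 8: rhs = 21, matching y values: none (0 points).
  x = 9: rhs = 9, matching y values: 3, 20 (2 points).
  x = 10: rhs = 5, matching y values: none (0 points).
  x = 11: rhs = 15, matching y values: none (0 points).
  x = 12: rhs = 22, matching y values: none (0 points).
  x = 13: rhs = 9, matching y values: 3, 20 (2 points).
  x = 14: rhs = 5, matching y values: none (0 points).
  x = 15: rhs = 16, matching y values: 4, 19 (2 points).
  x = 16: rhs = 2, matching y values: 5, 18 (2 points).
  x = 17: rhs = 15, matching y values: none (0 points).
  x = 18: rhs = 15, matching y values: none (0 points).
  x = 19: rhs = 8, matching y values: 10, 13 (2 points).
  x = 20: rhs = 0, matching y values: 0 (1 points).
  x = 21: rhs = 20, matching y values: none (0 points).
  x = 22: rhs = 5, matching y values: none (0 points).
Total affine count: 17.
Full point count |E(F_23)| = 17 + 1 = 18.
Hasse bound: |18 − (23+1)| = |-6| = 6 ≤ 2√23 ≈ 9.5917 ✓.


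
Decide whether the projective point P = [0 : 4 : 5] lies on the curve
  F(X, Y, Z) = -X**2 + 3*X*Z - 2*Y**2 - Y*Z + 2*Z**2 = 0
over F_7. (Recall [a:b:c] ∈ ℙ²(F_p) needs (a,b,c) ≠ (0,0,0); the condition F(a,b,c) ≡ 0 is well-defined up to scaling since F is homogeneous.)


F(0,4,5) ≡ 5 (mod 7); P is NOT on the curve.

Evaluate F(0, 4, 5) term-by-term (mod 7).
  -X**2 ↦ -1·0·1·1 = 0
  3*X*Z ↦ 3·0·1·5 = 0
  -2*Y**2 ↦ -2·1·16·1 = -32
  -Y*Z ↦ -1·1·4·5 = -20
  2*Z**2 ↦ 2·1·1·25 = 50
Sum: F(0, 4, 5) = (0) + (0) + (-32) + (-20) + (50) = -2.
Reducing mod 7: -2 ≡ 5 (mod 7).
Since F(a, b, c) ≡ 5 ≠ 0 (mod 7), P does NOT lie on the curve.


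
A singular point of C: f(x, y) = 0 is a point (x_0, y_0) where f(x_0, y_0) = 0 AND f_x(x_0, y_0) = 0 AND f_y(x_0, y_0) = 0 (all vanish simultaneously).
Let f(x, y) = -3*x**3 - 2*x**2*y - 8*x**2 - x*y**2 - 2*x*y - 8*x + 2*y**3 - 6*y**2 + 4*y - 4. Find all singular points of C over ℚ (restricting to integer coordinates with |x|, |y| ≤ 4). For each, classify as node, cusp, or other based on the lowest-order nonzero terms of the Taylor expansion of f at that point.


Singular points: {(-1, 1)}; classification: node.

Compute partial derivatives:
  f_x = -9*x**2 - 4*x*y - 16*x - y**2 - 2*y - 8.
  f_y = -2*x**2 - 2*x*y - 2*x + 6*y**2 - 12*y + 4.
Scan x_0 ∈ {−4, ..., 4}. For each x_0, f_y(x_0, y) is a polynomial in y; find its integer roots y ∈ {−4, ..., 4}, then test f_x and f at those candidates.
  x = -4: f_y(-4, y) = 6*y**2 - 4*y - 20; no integer root y with |y| ≤ 4.
  x = -3: f_y(-3, y) = 6*y**2 - 6*y - 8; no integer root y with |y| ≤ 4.
  x = -2: f_y(-2, y) = 6*y**2 - 8*y; vanishes at y ∈ {0}. (-2, 0): f_x = -12 ≠ 0.
  x = -1: f_y(-1, y) = 6*y**2 - 10*y + 4; vanishes at y ∈ {1}. (-1, 1): f_x = 0, f = 0 — SINGULAR.
  x = 0: f_y(0, y) = 6*y**2 - 12*y + 4; no integer root y with |y| ≤ 4.
  x = 1: f_y(1, y) = 6*y**2 - 14*y; vanishes at y ∈ {0}. (1, 0): f_x = -33 ≠ 0.
  x = 2: f_y(2, y) = 6*y**2 - 16*y - 8; no integer root y with |y| ≤ 4.
  x = 3: f_y(3, y) = 6*y**2 - 18*y - 20; no integer root y with |y| ≤ 4.
  x = 4: f_y(4, y) = 6*y**2 - 20*y - 36; no integer root y with |y| ≤ 4.
Only singular point on the grid: (-1, 1).
Classify: substitute x = -1 + u, y = 1 + v and expand: f = -3*u**3 - 2*u**2*v - u**2 - u*v**2 + 2*v**3 + v**2.
No constant or linear terms (consistent with a singular point). Quadratic part: -u**2 + v**2. Cubic part: -3*u**3 - 2*u**2*v - u*v**2 + 2*v**3.
The quadratic part v**2 - u**2 = (v − u)(v + u) splits into two distinct linear factors, so there are two distinct tangent lines y − 1 = ±(x − -1) — this is a node (ordinary double point).
Classification: node.


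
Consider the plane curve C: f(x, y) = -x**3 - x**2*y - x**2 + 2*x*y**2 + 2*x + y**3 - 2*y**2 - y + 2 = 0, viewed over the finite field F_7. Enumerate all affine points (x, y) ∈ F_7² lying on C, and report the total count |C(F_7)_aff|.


Affine F_7-points: {(0, 1), (0, 2), (0, 6), (2, 2), (2, 4), (2, 6), (3, 0), (3, 5), (4, 0), (5, 6), (6, 0)}; count = 11.

For each of the 49 pairs (x, y) ∈ F_7², evaluate f(x, y) mod 7. Record the zeros.
  x = 0: [0↦2, 1↦0, 2↦0, 3↦1, 4↦2, 5↦2, 6↦0]  zeros at y ∈ {1, 2, 6}
  x = 1: [0↦2, 1↦1, 2↦6, 3↦2, 4↦2, 5↦5, 6↦3]  zeros at y ∈ ∅
  x = 2: [0↦1, 1↦6, 2↦0, 3↦3, 4↦0, 5↦4, 6↦0]  zeros at y ∈ {2, 4, 6}
  x = 3: [0↦0, 1↦2, 2↦4, 3↦5, 4↦4, 5↦0, 6↦6]  zeros at y ∈ {0, 5}
  x = 4: [0↦0, 1↦4, 2↦5, 3↦2, 4↦1, 5↦1, 6↦1]  zeros at y ∈ {0}
  x = 5: [0↦2, 1↦6, 2↦4, 3↦2, 4↦6, 5↦1, 6↦0]  zeros at y ∈ {6}
  x = 6: [0↦0, 1↦2, 2↦2, 3↦6, 4↦6, 5↦1, 6↦4]  zeros at y ∈ {0}
Collecting zeros: affine points = {(0, 1), (0, 2), (0, 6), (2, 2), (2, 4), (2, 6), (3, 0), (3, 5), (4, 0), (5, 6), (6, 0)}.
Total count |C(F_7)_aff| = 11.


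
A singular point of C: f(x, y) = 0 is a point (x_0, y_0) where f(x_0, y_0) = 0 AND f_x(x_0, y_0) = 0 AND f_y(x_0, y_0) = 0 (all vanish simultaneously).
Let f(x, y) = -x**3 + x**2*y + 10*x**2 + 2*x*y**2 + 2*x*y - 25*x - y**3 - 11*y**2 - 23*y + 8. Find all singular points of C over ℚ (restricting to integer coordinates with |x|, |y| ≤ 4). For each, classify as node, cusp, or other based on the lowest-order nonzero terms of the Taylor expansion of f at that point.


Singular points: {(3, -2)}; classification: node.

Compute partial derivatives:
  f_x = -3*x**2 + 2*x*y + 20*x + 2*y**2 + 2*y - 25.
  f_y = x**2 + 4*x*y + 2*x - 3*y**2 - 22*y - 23.
Scan x_0 ∈ {−4, ..., 4}. For each x_0, f_y(x_0, y) is a polynomial in y; find its integer roots y ∈ {−4, ..., 4}, then test f_x and f at those candidates.
  x = -4: f_y(-4, y) = -3*y**2 - 38*y - 15; no integer root y with |y| ≤ 4.
  x = -3: f_y(-3, y) = -3*y**2 - 34*y - 20; no integer root y with |y| ≤ 4.
  x = -2: f_y(-2, y) = -3*y**2 - 30*y - 23; no integer root y with |y| ≤ 4.
  x = -1: f_y(-1, y) = -3*y**2 - 26*y - 24; no integer root y with |y| ≤ 4.
  x = 0: f_y(0, y) = -3*y**2 - 22*y - 23; no integer root y with |y| ≤ 4.
  x = 1: f_y(1, y) = -3*y**2 - 18*y - 20; no integer root y with |y| ≤ 4.
  x = 2: f_y(2, y) = -3*y**2 - 14*y - 15; vanishes at y ∈ {-3}. (2, -3): f_x = 3 ≠ 0.
  x = 3: f_y(3, y) = -3*y**2 - 10*y - 8; vanishes at y ∈ {-2}. (3, -2): f_x = 0, f = 0 — SINGULAR.
  x = 4: f_y(4, y) = -3*y**2 - 6*y + 1; no integer root y with |y| ≤ 4.
Only singular point on the grid: (3, -2).
Classify: substitute x = 3 + u, y = -2 + v and expand: f = -u**3 + u**2*v - u**2 + 2*u*v**2 - v**3 + v**2.
No constant or linear terms (consistent with a singular point). Quadratic part: -u**2 + v**2. Cubic part: -u**3 + u**2*v + 2*u*v**2 - v**3.
The quadratic part v**2 - u**2 = (v − u)(v + u) splits into two distinct linear factors, so there are two distinct tangent lines y − -2 = ±(x − 3) — this is a node (ordinary double point).
Classification: node.


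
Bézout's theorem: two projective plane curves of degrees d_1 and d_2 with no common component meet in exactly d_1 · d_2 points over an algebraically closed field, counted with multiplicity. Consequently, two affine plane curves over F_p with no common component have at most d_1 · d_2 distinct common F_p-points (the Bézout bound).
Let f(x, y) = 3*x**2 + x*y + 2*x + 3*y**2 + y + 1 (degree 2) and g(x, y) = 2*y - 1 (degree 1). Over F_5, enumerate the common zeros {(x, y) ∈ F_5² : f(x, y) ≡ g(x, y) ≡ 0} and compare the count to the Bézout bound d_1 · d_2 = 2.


Common zeros: ∅; count = 0; Bézout bound = 2.

deg(f) = 2, deg(g) = 1, so Bézout bound = 2.
Scan x ∈ F_5. For each x, list the y ∈ F_5 with f(x, y) ≡ 0 and those with g(x, y) ≡ 0 (mod 5); the common zeros in that column are the intersection.
  x = 0: f ≡ 0 at y ∈ {1, 2}; g ≡ 0 at y ∈ {3}; common: ∅.
  x = 1: f ≡ 0 at y ∈ ∅; g ≡ 0 at y ∈ {3}; common: ∅.
  x = 2: f ≡ 0 at y ∈ {2}; g ≡ 0 at y ∈ {3}; common: ∅.
  x = 3: f ≡ 0 at y ∈ ∅; g ≡ 0 at y ∈ {3}; common: ∅.
  x = 4: f ≡ 0 at y ∈ {1, 4}; g ≡ 0 at y ∈ {3}; common: ∅.
Collecting: common zeros = ∅, so the count is 0.
Comparison with the Bézout bound: 0 ≤ 2 = deg(f)·deg(g), as expected for curves with no common component (the affine F_5-count falls short of the bound because intersections may lie at infinity, over extension fields, or carry multiplicity).


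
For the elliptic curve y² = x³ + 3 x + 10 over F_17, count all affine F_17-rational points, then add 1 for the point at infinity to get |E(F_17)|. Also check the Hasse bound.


Affine points = {(4, 1), (4, 16), (7, 0), (8, 6), (8, 11), (9, 1), (9, 16), (13, 6), (13, 11), (14, 5), (14, 12), (15, 8), (15, 9)}; affine count = 13; |E(F_17)| = 14.

Discriminant check: Δ ∝ 4a³ + 27b² = 4·3³ + 27·10² = 4·27 + 27·100 ≡ 3 (mod 17). Nonzero ⇒ E is nonsingular.
For each x ∈ F_17, compute rhs = x³ + 3·x + 10 mod 17, then count y ∈ F_17 with y² ≡ rhs.
  x = 0: rhs = 10, matching y values: none (0 points).
  x = 1: rhs = 14, matching y values: none (0 points).
  x = 2: rhs = 7, matching y values: none (0 points).
  x = 3: rhs = 12, matching y values: none (0 points).
  x = 4: rhs = 1, matching y values: 1, 16 (2 points).
  x = 5: rhs = 14, matching y values: none (0 points).
  x = 6: rhs = 6, matching y values: none (0 points).
  x = 7: rhs = 0, matching y values: 0 (1 points).
  x = 8: rhs = 2, matching y values: 6, 11 (2 points).
  x = 9: rhs = 1, matching y values: 1, 16 (2 points).
  x = 10: rhs = 3, matching y values: none (0 points).
  x = 11: rhs = 14, matching y values: none (0 points).
  x = 12: rhs = 6, matching y values: none (0 points).
  x = 13: rhs = 2, matching y values: 6, 11 (2 points).
  x = 14: rhs = 8, matching y values: 5, 12 (2 points).
  x = 15: rhs = 13, matching y values: 8, 9 (2 points).
  x = 16: rhs = 6, matching y values: none (0 points).
Total affine count: 13.
Full point count |E(F_17)| = 13 + 1 = 14.
Hasse bound: |14 − (17+1)| = |-4| = 4 ≤ 2√17 ≈ 8.2462 ✓.


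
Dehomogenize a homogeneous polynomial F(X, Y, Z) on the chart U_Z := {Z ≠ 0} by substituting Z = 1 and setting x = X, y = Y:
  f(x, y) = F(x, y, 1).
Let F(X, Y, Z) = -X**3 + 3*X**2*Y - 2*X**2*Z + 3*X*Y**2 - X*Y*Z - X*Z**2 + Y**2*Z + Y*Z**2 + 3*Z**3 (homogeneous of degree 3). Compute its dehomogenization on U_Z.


f(x, y) = -x**3 + 3*x**2*y - 2*x**2 + 3*x*y**2 - x*y - x + y**2 + y + 3

On U_Z we set Z = 1. Each monomial c·X^i·Y^j·Z^k in F becomes c·x^i·y^j·1^k = c·x^i·y^j.
Substituting Z = 1: F(X, Y, 1) = -x**3 + 3*x**2*y - 2*x**2 + 3*x*y**2 - x*y - x + y**2 + y + 3.
Note: deg(f) ≤ deg(F) = 3; strict inequality happens when F is divisible by Z (lost terms).


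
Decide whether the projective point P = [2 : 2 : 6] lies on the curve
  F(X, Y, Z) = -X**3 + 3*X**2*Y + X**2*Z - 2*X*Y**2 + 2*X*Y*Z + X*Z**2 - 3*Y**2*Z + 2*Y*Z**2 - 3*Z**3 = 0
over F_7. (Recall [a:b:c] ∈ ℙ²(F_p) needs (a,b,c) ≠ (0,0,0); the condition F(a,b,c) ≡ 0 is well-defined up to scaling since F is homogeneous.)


F(2,2,6) ≡ 2 (mod 7); P is NOT on the curve.

Evaluate F(2, 2, 6) term-by-term (mod 7).
  -X**3 ↦ -1·8·1·1 = -8
  3*X**2*Y ↦ 3·4·2·1 = 24
  X**2*Z ↦ 1·4·1·6 = 24
  -2*X*Y**2 ↦ -2·2·4·1 = -16
  2*X*Y*Z ↦ 2·2·2·6 = 48
  X*Z**2 ↦ 1·2·1·36 = 72
  -3*Y**2*Z ↦ -3·1·4·6 = -72
  2*Y*Z**2 ↦ 2·1·2·36 = 144
  -3*Z**3 ↦ -3·1·1·216 = -648
Sum: F(2, 2, 6) = (-8) + (24) + (24) + (-16) + (48) + (72) + (-72) + (144) + (-648) = -432.
Reducing mod 7: -432 ≡ 2 (mod 7).
Since F(a, b, c) ≡ 2 ≠ 0 (mod 7), P does NOT lie on the curve.


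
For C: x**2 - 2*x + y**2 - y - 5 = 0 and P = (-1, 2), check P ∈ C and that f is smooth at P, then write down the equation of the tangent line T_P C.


Tangent line at P: -4*x + 3*y - 10 = 0.

Step 1: f(-1, 2) = 0, so P lies on C.
Step 2: partial derivatives
  f_x(x, y) = 2*x - 2, f_y(x, y) = 2*y - 1.
  f_x(P) = -4, f_y(P) = 3 (gradient nonzero, so P is smooth).
Step 3: tangent line at P: -4·(x − -1) + 3·(y − 2) = 0.
Expanding: -4*x + 3*y - 10 = 0.


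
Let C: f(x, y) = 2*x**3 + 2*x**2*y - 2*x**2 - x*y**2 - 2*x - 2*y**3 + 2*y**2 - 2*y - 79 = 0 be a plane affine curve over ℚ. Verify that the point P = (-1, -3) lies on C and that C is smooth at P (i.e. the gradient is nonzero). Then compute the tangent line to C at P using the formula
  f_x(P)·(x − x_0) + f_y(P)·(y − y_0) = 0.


Tangent line at P: 11*x - 72*y - 205 = 0.

Step 1: f(-1, -3) = 0, so P lies on C.
Step 2: partial derivatives
  f_x(x, y) = 6*x**2 + 4*x*y - 4*x - y**2 - 2, f_y(x, y) = 2*x**2 - 2*x*y - 6*y**2 + 4*y - 2.
  f_x(P) = 11, f_y(P) = -72 (gradient nonzero, so P is smooth).
Step 3: tangent line at P: 11·(x − -1) + -72·(y − -3) = 0.
Expanding: 11*x - 72*y - 205 = 0.


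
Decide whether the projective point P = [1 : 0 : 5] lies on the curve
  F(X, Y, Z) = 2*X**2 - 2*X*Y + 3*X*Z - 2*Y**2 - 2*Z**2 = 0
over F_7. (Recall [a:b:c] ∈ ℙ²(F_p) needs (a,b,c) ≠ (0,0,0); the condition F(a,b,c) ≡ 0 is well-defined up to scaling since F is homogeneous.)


F(1,0,5) ≡ 2 (mod 7); P is NOT on the curve.

Evaluate F(1, 0, 5) term-by-term (mod 7).
  2*X**2 ↦ 2·1·1·1 = 2
  -2*X*Y ↦ -2·1·0·1 = 0
  3*X*Z ↦ 3·1·1·5 = 15
  -2*Y**2 ↦ -2·1·0·1 = 0
  -2*Z**2 ↦ -2·1·1·25 = -50
Sum: F(1, 0, 5) = (2) + (0) + (15) + (0) + (-50) = -33.
Reducing mod 7: -33 ≡ 2 (mod 7).
Since F(a, b, c) ≡ 2 ≠ 0 (mod 7), P does NOT lie on the curve.


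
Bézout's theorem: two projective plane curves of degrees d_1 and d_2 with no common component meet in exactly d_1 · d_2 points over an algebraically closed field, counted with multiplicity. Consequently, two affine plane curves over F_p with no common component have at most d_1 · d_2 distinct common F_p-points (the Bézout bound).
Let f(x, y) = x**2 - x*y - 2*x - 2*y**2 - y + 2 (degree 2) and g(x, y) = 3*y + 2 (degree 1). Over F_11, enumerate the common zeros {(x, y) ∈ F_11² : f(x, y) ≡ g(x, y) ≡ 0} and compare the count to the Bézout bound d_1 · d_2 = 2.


Common zeros: ∅; count = 0; Bézout bound = 2.

deg(f) = 2, deg(g) = 1, so Bézout bound = 2.
Scan x ∈ F_11. For each x, list the y ∈ F_11 with f(x, y) ≡ 0 and those with g(x, y) ≡ 0 (mod 11); the common zeros in that column are the intersection.
  x = 0: f ≡ 0 at y ∈ ∅; g ≡ 0 at y ∈ {3}; common: ∅.
  x = 1: f ≡ 0 at y ∈ {2, 8}; g ≡ 0 at y ∈ {3}; common: ∅.
  x = 2: f ≡ 0 at y ∈ {6, 9}; g ≡ 0 at y ∈ {3}; common: ∅.
  x = 3: f ≡ 0 at y ∈ {2, 7}; g ≡ 0 at y ∈ {3}; common: ∅.
  x = 4: f ≡ 0 at y ∈ ∅; g ≡ 0 at y ∈ {3}; common: ∅.
  x = 5: f ≡ 0 at y ∈ ∅; g ≡ 0 at y ∈ {3}; common: ∅.
  x = 6: f ≡ 0 at y ∈ {6, 7}; g ≡ 0 at y ∈ {3}; common: ∅.
  x = 7: f ≡ 0 at y ∈ ∅; g ≡ 0 at y ∈ {3}; common: ∅.
  x = 8: f ≡ 0 at y ∈ ∅; g ≡ 0 at y ∈ {3}; common: ∅.
  x = 9: f ≡ 0 at y ∈ {8, 9}; g ≡ 0 at y ∈ {3}; common: ∅.
  x = 10: f ≡ 0 at y ∈ ∅; g ≡ 0 at y ∈ {3}; common: ∅.
Collecting: common zeros = ∅, so the count is 0.
Comparison with the Bézout bound: 0 ≤ 2 = deg(f)·deg(g), as expected for curves with no common component (the affine F_11-count falls short of the bound because intersections may lie at infinity, over extension fields, or carry multiplicity).


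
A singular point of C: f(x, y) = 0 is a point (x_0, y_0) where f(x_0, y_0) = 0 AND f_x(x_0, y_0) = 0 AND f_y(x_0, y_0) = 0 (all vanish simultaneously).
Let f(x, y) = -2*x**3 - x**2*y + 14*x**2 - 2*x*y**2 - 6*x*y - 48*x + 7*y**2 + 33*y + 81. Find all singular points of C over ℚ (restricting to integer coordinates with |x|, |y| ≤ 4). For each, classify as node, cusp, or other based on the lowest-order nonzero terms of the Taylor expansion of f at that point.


Singular points: {(3, -3)}; classification: node.

Compute partial derivatives:
  f_x = -6*x**2 - 2*x*y + 28*x - 2*y**2 - 6*y - 48.
  f_y = -x**2 - 4*x*y - 6*x + 14*y + 33.
Scan x_0 ∈ {−4, ..., 4}. For each x_0, f_y(x_0, y) is a polynomial in y; find its integer roots y ∈ {−4, ..., 4}, then test f_x and f at those candidates.
  x = -4: f_y(-4, y) = 30*y + 41; no integer root y with |y| ≤ 4.
  x = -3: f_y(-3, y) = 26*y + 42; no integer root y with |y| ≤ 4.
  x = -2: f_y(-2, y) = 22*y + 41; no integer root y with |y| ≤ 4.
  x = -1: f_y(-1, y) = 18*y + 38; no integer root y with |y| ≤ 4.
  x = 0: f_y(0, y) = 14*y + 33; no integer root y with |y| ≤ 4.
  x = 1: f_y(1, y) = 10*y + 26; no integer root y with |y| ≤ 4.
  x = 2: f_y(2, y) = 6*y + 17; no integer root y with |y| ≤ 4.
  x = 3: f_y(3, y) = 2*y + 6; vanishes at y ∈ {-3}. (3, -3): f_x = 0, f = 0 — SINGULAR.
  x = 4: f_y(4, y) = -2*y - 7; no integer root y with |y| ≤ 4.
Only singular point on the grid: (3, -3).
Classify: substitute x = 3 + u, y = -3 + v and expand: f = -2*u**3 - u**2*v - u**2 - 2*u*v**2 + v**2.
No constant or linear terms (consistent with a singular point). Quadratic part: -u**2 + v**2. Cubic part: -2*u**3 - u**2*v - 2*u*v**2.
The quadratic part v**2 - u**2 = (v − u)(v + u) splits into two distinct linear factors, so there are two distinct tangent lines y − -3 = ±(x − 3) — this is a node (ordinary double point).
Classification: node.


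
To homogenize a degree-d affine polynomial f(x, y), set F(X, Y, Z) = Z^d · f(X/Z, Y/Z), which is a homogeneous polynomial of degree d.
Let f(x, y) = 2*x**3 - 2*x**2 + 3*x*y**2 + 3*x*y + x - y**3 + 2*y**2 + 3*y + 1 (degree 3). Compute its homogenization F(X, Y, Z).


F(X, Y, Z) = 2*X**3 - 2*X**2*Z + 3*X*Y**2 + 3*X*Y*Z + X*Z**2 - Y**3 + 2*Y**2*Z + 3*Y*Z**2 + Z**3

deg(f) = 3.
Substitute x = X/Z, y = Y/Z into f, then multiply by Z^3.
  monomial 2·x^3·y^0 ↦ 2·X^3·Y^0·Z^0.
  monomial -2·x^2·y^0 ↦ -2·X^2·Y^0·Z^1.
  monomial 3·x^1·y^2 ↦ 3·X^1·Y^2·Z^0.
  monomial 3·x^1·y^1 ↦ 3·X^1·Y^1·Z^1.
  monomial 1·x^1·y^0 ↦ 1·X^1·Y^0·Z^2.
  monomial -1·x^0·y^3 ↦ -1·X^0·Y^3·Z^0.
  monomial 2·x^0·y^2 ↦ 2·X^0·Y^2·Z^1.
  monomial 3·x^0·y^1 ↦ 3·X^0·Y^1·Z^2.
  monomial 1·x^0·y^0 ↦ 1·X^0·Y^0·Z^3.
Collecting: F(X, Y, Z) = 2*X**3 - 2*X**2*Z + 3*X*Y**2 + 3*X*Y*Z + X*Z**2 - Y**3 + 2*Y**2*Z + 3*Y*Z**2 + Z**3.


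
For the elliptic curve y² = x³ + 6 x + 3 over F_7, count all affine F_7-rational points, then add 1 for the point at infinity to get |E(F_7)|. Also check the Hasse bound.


Affine points = {(2, 3), (2, 4), (4, 0), (5, 2), (5, 5)}; affine count = 5; |E(F_7)| = 6.

Discriminant check: Δ ∝ 4a³ + 27b² = 4·6³ + 27·3² = 4·216 + 27·9 ≡ 1 (mod 7). Nonzero ⇒ E is nonsingular.
For each x ∈ F_7, compute rhs = x³ + 6·x + 3 mod 7, then count y ∈ F_7 with y² ≡ rhs.
  x = 0: rhs = 3, matching y values: none (0 points).
  x = 1: rhs = 3, matching y values: none (0 points).
  x = 2: rhs = 2, matching y values: 3, 4 (2 points).
  x = 3: rhs = 6, matching y values: none (0 points).
  x = 4: rhs = 0, matching y values: 0 (1 points).
  x = 5: rhs = 4, matching y values: 2, 5 (2 points).
  x = 6: rhs = 3, matching y values: none (0 points).
Total affine count: 5.
Full point count |E(F_7)| = 5 + 1 = 6.
Hasse bound: |6 − (7+1)| = |-2| = 2 ≤ 2√7 ≈ 5.2915 ✓.


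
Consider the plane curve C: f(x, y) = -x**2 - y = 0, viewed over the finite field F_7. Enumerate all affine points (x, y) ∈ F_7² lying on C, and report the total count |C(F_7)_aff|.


Affine F_7-points: {(0, 0), (1, 6), (2, 3), (3, 5), (4, 5), (5, 3), (6, 6)}; count = 7.

For each of the 49 pairs (x, y) ∈ F_7², evaluate f(x, y) mod 7. Record the zeros.
  x = 0: [0↦0, 1↦6, 2↦5, 3↦4, 4↦3, 5↦2, 6↦1]  zeros at y ∈ {0}
  x = 1: [0↦6, 1↦5, 2↦4, 3↦3, 4↦2, 5↦1, 6↦0]  zeros at y ∈ {6}
  x = 2: [0↦3, 1↦2, 2↦1, 3↦0, 4↦6, 5↦5, 6↦4]  zeros at y ∈ {3}
  x = 3: [0↦5, 1↦4, 2↦3, 3↦2, 4↦1, 5↦0, 6↦6]  zeros at y ∈ {5}
  x = 4: [0↦5, 1↦4, 2↦3, 3↦2, 4↦1, 5↦0, 6↦6]  zeros at y ∈ {5}
  x = 5: [0↦3, 1↦2, 2↦1, 3↦0, 4↦6, 5↦5, 6↦4]  zeros at y ∈ {3}
  x = 6: [0↦6, 1↦5, 2↦4, 3↦3, 4↦2, 5↦1, 6↦0]  zeros at y ∈ {6}
Collecting zeros: affine points = {(0, 0), (1, 6), (2, 3), (3, 5), (4, 5), (5, 3), (6, 6)}.
Total count |C(F_7)_aff| = 7.


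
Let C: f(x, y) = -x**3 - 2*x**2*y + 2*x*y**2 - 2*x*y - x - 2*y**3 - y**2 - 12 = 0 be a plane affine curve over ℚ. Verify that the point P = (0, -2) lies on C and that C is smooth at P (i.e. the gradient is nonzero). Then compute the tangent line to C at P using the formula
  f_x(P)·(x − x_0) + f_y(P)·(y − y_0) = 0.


Tangent line at P: 11*x - 20*y - 40 = 0.

Step 1: f(0, -2) = 0, so P lies on C.
Step 2: partial derivatives
  f_x(x, y) = -3*x**2 - 4*x*y + 2*y**2 - 2*y - 1, f_y(x, y) = -2*x**2 + 4*x*y - 2*x - 6*y**2 - 2*y.
  f_x(P) = 11, f_y(P) = -20 (gradient nonzero, so P is smooth).
Step 3: tangent line at P: 11·(x − 0) + -20·(y − -2) = 0.
Expanding: 11*x - 20*y - 40 = 0.


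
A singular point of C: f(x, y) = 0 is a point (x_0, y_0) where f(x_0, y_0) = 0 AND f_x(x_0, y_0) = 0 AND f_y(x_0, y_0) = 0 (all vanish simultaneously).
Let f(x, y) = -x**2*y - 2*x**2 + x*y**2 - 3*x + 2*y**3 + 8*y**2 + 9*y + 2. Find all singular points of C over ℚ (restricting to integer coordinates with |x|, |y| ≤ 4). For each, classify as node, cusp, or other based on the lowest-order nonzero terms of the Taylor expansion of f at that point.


Singular points: {(-1, -1)}; classification: node.

Compute partial derivatives:
  f_x = -2*x*y - 4*x + y**2 - 3.
  f_y = -x**2 + 2*x*y + 6*y**2 + 16*y + 9.
Scan x_0 ∈ {−4, ..., 4}. For each x_0, f_y(x_0, y) is a polynomial in y; find its integer roots y ∈ {−4, ..., 4}, then test f_x and f at those candidates.
  x = -4: f_y(-4, y) = 6*y**2 + 8*y - 7; no integer root y with |y| ≤ 4.
  x = -3: f_y(-3, y) = 6*y**2 + 10*y; vanishes at y ∈ {0}. (-3, 0): f_x = 9 ≠ 0.
  x = -2: f_y(-2, y) = 6*y**2 + 12*y + 5; no integer root y with |y| ≤ 4.
  x = -1: f_y(-1, y) = 6*y**2 + 14*y + 8; vanishes at y ∈ {-1}. (-1, -1): f_x = 0, f = 0 — SINGULAR.
  x = 0: f_y(0, y) = 6*y**2 + 16*y + 9; no integer root y with |y| ≤ 4.
  x = 1: f_y(1, y) = 6*y**2 + 18*y + 8; no integer root y with |y| ≤ 4.
  x = 2: f_y(2, y) = 6*y**2 + 20*y + 5; no integer root y with |y| ≤ 4.
  x = 3: f_y(3, y) = 6*y**2 + 22*y; vanishes at y ∈ {0}. (3, 0): f_x = -15 ≠ 0.
  x = 4: f_y(4, y) = 6*y**2 + 24*y - 7; no integer root y with |y| ≤ 4.
Only singular point on the grid: (-1, -1).
Classify: substitute x = -1 + u, y = -1 + v and expand: f = -u**2*v - u**2 + u*v**2 + 2*v**3 + v**2.
No constant or linear terms (consistent with a singular point). Quadratic part: -u**2 + v**2. Cubic part: -u**2*v + u*v**2 + 2*v**3.
The quadratic part v**2 - u**2 = (v − u)(v + u) splits into two distinct linear factors, so there are two distinct tangent lines y − -1 = ±(x − -1) — this is a node (ordinary double point).
Classification: node.


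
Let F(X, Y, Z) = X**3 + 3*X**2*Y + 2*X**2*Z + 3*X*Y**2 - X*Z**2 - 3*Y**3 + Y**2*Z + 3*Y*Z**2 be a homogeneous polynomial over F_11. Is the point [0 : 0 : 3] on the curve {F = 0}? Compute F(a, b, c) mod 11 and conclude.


F(0,0,3) ≡ 0 (mod 11); P is on the curve.

Evaluate F(0, 0, 3) term-by-term (mod 11).
  X**3 ↦ 1·0·1·1 = 0
  3*X**2*Y ↦ 3·0·0·1 = 0
  2*X**2*Z ↦ 2·0·1·3 = 0
  3*X*Y**2 ↦ 3·0·0·1 = 0
  -X*Z**2 ↦ -1·0·1·9 = 0
  -3*Y**3 ↦ -3·1·0·1 = 0
  Y**2*Z ↦ 1·1·0·3 = 0
  3*Y*Z**2 ↦ 3·1·0·9 = 0
Sum: F(0, 0, 3) = (0) + (0) + (0) + (0) + (0) + (0) + (0) + (0) = 0.
Reducing mod 11: 0 ≡ 0 (mod 11).
Since F(a, b, c) ≡ 0 (mod 11), P lies on the curve.


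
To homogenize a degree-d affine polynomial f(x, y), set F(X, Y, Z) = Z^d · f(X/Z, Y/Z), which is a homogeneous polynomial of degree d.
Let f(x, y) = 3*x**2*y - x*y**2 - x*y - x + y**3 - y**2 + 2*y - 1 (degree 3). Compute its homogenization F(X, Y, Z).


F(X, Y, Z) = 3*X**2*Y - X*Y**2 - X*Y*Z - X*Z**2 + Y**3 - Y**2*Z + 2*Y*Z**2 - Z**3

deg(f) = 3.
Substitute x = X/Z, y = Y/Z into f, then multiply by Z^3.
  monomial 3·x^2·y^1 ↦ 3·X^2·Y^1·Z^0.
  monomial -1·x^1·y^2 ↦ -1·X^1·Y^2·Z^0.
  monomial -1·x^1·y^1 ↦ -1·X^1·Y^1·Z^1.
  monomial -1·x^1·y^0 ↦ -1·X^1·Y^0·Z^2.
  monomial 1·x^0·y^3 ↦ 1·X^0·Y^3·Z^0.
  monomial -1·x^0·y^2 ↦ -1·X^0·Y^2·Z^1.
  monomial 2·x^0·y^1 ↦ 2·X^0·Y^1·Z^2.
  monomial -1·x^0·y^0 ↦ -1·X^0·Y^0·Z^3.
Collecting: F(X, Y, Z) = 3*X**2*Y - X*Y**2 - X*Y*Z - X*Z**2 + Y**3 - Y**2*Z + 2*Y*Z**2 - Z**3.


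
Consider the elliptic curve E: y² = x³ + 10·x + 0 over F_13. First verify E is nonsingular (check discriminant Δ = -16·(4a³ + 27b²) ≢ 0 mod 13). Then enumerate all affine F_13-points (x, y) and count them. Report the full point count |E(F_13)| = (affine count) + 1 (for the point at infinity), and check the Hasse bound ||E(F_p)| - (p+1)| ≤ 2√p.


Affine points = {(0, 0), (4, 0), (6, 4), (6, 9), (7, 6), (7, 7), (9, 0)}; affine count = 7; |E(F_13)| = 8.

Discriminant check: Δ ∝ 4a³ + 27b² = 4·10³ + 27·0² = 4·1000 + 27·0 ≡ 9 (mod 13). Nonzero ⇒ E is nonsingular.
For each x ∈ F_13, compute rhs = x³ + 10·x + 0 mod 13, then count y ∈ F_13 with y² ≡ rhs.
  x = 0: rhs = 0, matching y values: 0 (1 points).
  x = 1: rhs = 11, matching y values: none (0 points).
  x = 2: rhs = 2, matching y values: none (0 points).
  x = 3: rhs = 5, matching y values: none (0 points).
  x = 4: rhs = 0, matching y values: 0 (1 points).
  x = 5: rhs = 6, matching y values: none (0 points).
  x = 6: rhs = 3, matching y values: 4, 9 (2 points).
  x = 7: rhs = 10, matching y values: 6, 7 (2 points).
  x = 8: rhs = 7, matching y values: none (0 points).
  x = 9: rhs = 0, matching y values: 0 (1 points).
  x = 10: rhs = 8, matching y values: none (0 points).
  x = 11: rhs = 11, matching y values: none (0 points).
  x = 12: rhs = 2, matching y values: none (0 points).
Total affine count: 7.
Full point count |E(F_13)| = 7 + 1 = 8.
Hasse bound: |8 − (13+1)| = |-6| = 6 ≤ 2√13 ≈ 7.2111 ✓.


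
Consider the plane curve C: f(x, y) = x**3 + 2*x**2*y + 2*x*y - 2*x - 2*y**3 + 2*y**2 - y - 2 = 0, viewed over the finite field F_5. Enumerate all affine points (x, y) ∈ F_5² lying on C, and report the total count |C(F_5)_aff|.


Affine F_5-points: {(1, 1), (1, 2), (1, 3), (2, 4), (3, 4), (4, 3)}; count = 6.

For each of the 25 pairs (x, y) ∈ F_5², evaluate f(x, y) mod 5. Record the zeros.
  x = 0: [0↦3, 1↦2, 2↦3, 3↦4, 4↦3]  zeros at y ∈ ∅
  x = 1: [0↦2, 1↦0, 2↦0, 3↦0, 4↦3]  zeros at y ∈ {1, 2, 3}
  x = 2: [0↦2, 1↦3, 2↦1, 3↦4, 4↦0]  zeros at y ∈ {4}
  x = 3: [0↦4, 1↦2, 2↦2, 3↦2, 4↦0]  zeros at y ∈ {4}
  x = 4: [0↦4, 1↦3, 2↦4, 3↦0, 4↦4]  zeros at y ∈ {3}
Collecting zeros: affine points = {(1, 1), (1, 2), (1, 3), (2, 4), (3, 4), (4, 3)}.
Total count |C(F_5)_aff| = 6.


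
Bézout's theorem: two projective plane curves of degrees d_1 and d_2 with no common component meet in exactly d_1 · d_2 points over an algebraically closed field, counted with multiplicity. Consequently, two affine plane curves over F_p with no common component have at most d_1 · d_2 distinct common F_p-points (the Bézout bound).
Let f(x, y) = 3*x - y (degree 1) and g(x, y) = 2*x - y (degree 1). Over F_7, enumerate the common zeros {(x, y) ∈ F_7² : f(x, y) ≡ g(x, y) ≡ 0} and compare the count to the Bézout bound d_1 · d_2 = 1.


Common zeros: {(0, 0)}; count = 1; Bézout bound = 1.

deg(f) = 1, deg(g) = 1, so Bézout bound = 1.
Scan x ∈ F_7. For each x, list the y ∈ F_7 with f(x, y) ≡ 0 and those with g(x, y) ≡ 0 (mod 7); the common zeros in that column are the intersection.
  x = 0: f ≡ 0 at y ∈ {0}; g ≡ 0 at y ∈ {0}; common: {0}.
  x = 1: f ≡ 0 at y ∈ {3}; g ≡ 0 at y ∈ {2}; common: ∅.
  x = 2: f ≡ 0 at y ∈ {6}; g ≡ 0 at y ∈ {4}; common: ∅.
  x = 3: f ≡ 0 at y ∈ {2}; g ≡ 0 at y ∈ {6}; common: ∅.
  x = 4: f ≡ 0 at y ∈ {5}; g ≡ 0 at y ∈ {1}; common: ∅.
  x = 5: f ≡ 0 at y ∈ {1}; g ≡ 0 at y ∈ {3}; common: ∅.
  x = 6: f ≡ 0 at y ∈ {4}; g ≡ 0 at y ∈ {5}; common: ∅.
Collecting: common zeros = {(0, 0)}, so the count is 1.
Comparison with the Bézout bound: 1 ≤ 1 = deg(f)·deg(g), as expected for curves with no common component (the bound is attained).


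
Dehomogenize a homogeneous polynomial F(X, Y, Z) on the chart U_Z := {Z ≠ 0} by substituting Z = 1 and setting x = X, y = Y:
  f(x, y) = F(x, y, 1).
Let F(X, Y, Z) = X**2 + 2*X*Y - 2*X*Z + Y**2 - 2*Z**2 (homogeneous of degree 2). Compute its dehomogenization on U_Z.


f(x, y) = x**2 + 2*x*y - 2*x + y**2 - 2

On U_Z we set Z = 1. Each monomial c·X^i·Y^j·Z^k in F becomes c·x^i·y^j·1^k = c·x^i·y^j.
Substituting Z = 1: F(X, Y, 1) = x**2 + 2*x*y - 2*x + y**2 - 2.
Note: deg(f) ≤ deg(F) = 2; strict inequality happens when F is divisible by Z (lost terms).


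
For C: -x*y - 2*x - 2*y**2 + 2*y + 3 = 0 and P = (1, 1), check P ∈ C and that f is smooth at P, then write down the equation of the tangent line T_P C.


Tangent line at P: -3*x - 3*y + 6 = 0.

Step 1: f(1, 1) = 0, so P lies on C.
Step 2: partial derivatives
  f_x(x, y) = -y - 2, f_y(x, y) = -x - 4*y + 2.
  f_x(P) = -3, f_y(P) = -3 (gradient nonzero, so P is smooth).
Step 3: tangent line at P: -3·(x − 1) + -3·(y − 1) = 0.
Expanding: -3*x - 3*y + 6 = 0.


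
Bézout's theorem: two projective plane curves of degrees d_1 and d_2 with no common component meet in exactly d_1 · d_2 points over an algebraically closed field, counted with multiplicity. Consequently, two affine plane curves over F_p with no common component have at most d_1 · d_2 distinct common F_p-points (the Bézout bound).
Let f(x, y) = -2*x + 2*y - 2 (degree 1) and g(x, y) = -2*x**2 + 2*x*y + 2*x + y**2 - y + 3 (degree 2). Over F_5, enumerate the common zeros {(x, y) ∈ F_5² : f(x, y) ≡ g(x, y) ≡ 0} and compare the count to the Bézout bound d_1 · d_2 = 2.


Common zeros: ∅; count = 0; Bézout bound = 2.

deg(f) = 1, deg(g) = 2, so Bézout bound = 2.
Scan x ∈ F_5. For each x, list the y ∈ F_5 with f(x, y) ≡ 0 and those with g(x, y) ≡ 0 (mod 5); the common zeros in that column are the intersection.
  x = 0: f ≡ 0 at y ∈ {1}; g ≡ 0 at y ∈ {2, 4}; common: ∅.
  x = 1: f ≡ 0 at y ∈ {2}; g ≡ 0 at y ∈ {1, 3}; common: ∅.
  x = 2: f ≡ 0 at y ∈ {3}; g ≡ 0 at y ∈ ∅; common: ∅.
  x = 3: f ≡ 0 at y ∈ {4}; g ≡ 0 at y ∈ {2, 3}; common: ∅.
  x = 4: f ≡ 0 at y ∈ {0}; g ≡ 0 at y ∈ ∅; common: ∅.
Collecting: common zeros = ∅, so the count is 0.
Comparison with the Bézout bound: 0 ≤ 2 = deg(f)·deg(g), as expected for curves with no common component (the affine F_5-count falls short of the bound because intersections may lie at infinity, over extension fields, or carry multiplicity).


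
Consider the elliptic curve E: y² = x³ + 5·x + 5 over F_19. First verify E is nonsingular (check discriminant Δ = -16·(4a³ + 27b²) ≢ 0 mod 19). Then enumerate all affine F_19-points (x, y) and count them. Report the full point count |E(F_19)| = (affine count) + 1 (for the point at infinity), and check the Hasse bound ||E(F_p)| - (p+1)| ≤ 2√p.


Affine points = {(0, 9), (0, 10), (1, 7), (1, 12), (2, 2), (2, 17), (3, 3), (3, 16), (6, 2), (6, 17), (8, 5), (8, 14), (9, 0), (11, 2), (11, 17), (12, 8), (12, 11), (13, 5), (13, 14), (14, 8), (14, 11), (15, 4), (15, 15), (16, 1), (16, 18), (17, 5), (17, 14)}; affine count = 27; |E(F_19)| = 28.

Discriminant check: Δ ∝ 4a³ + 27b² = 4·5³ + 27·5² = 4·125 + 27·25 ≡ 16 (mod 19). Nonzero ⇒ E is nonsingular.
For each x ∈ F_19, compute rhs = x³ + 5·x + 5 mod 19, then count y ∈ F_19 with y² ≡ rhs.
  x = 0: rhs = 5, matching y values: 9, 10 (2 points).
  x = 1: rhs = 11, matching y values: 7, 12 (2 points).
  x = 2: rhs = 4, matching y values: 2, 17 (2 points).
  x = 3: rhs = 9, matching y values: 3, 16 (2 points).
  x = 4: rhs = 13, matching y values: none (0 points).
  x = 5: rhs = 3, matching y values: none (0 points).
  x = 6: rhs = 4, matching y values: 2, 17 (2 points).
  x = 7: rhs = 3, matching y values: none (0 points).
  x = 8: rhs = 6, matching y values: 5, 14 (2 points).
  x = 9: rhs = 0, matching y values: 0 (1 points).
  x = 10: rhs = 10, matching y values: none (0 points).
  x = 11: rhs = 4, matching y values: 2, 17 (2 points).
  x = 12: rhs = 7, matching y values: 8, 11 (2 points).
  x = 13: rhs = 6, matching y values: 5, 14 (2 points).
  x = 14: rhs = 7, matching y values: 8, 11 (2 points).
  x = 15: rhs = 16, matching y values: 4, 15 (2 points).
  x = 16: rhs = 1, matching y values: 1, 18 (2 points).
  x = 17: rhs = 6, matching y values: 5, 14 (2 points).
  x = 18: rhs = 18, matching y values: none (0 points).
Total affine count: 27.
Full point count |E(F_19)| = 27 + 1 = 28.
Hasse bound: |28 − (19+1)| = |8| = 8 ≤ 2√19 ≈ 8.7178 ✓.


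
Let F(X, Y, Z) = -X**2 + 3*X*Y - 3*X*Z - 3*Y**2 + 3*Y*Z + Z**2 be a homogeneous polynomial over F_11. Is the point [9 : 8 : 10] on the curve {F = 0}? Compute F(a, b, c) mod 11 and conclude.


F(9,8,10) ≡ 2 (mod 11); P is NOT on the curve.

Evaluate F(9, 8, 10) term-by-term (mod 11).
  -X**2 ↦ -1·81·1·1 = -81
  3*X*Y ↦ 3·9·8·1 = 216
  -3*X*Z ↦ -3·9·1·10 = -270
  -3*Y**2 ↦ -3·1·64·1 = -192
  3*Y*Z ↦ 3·1·8·10 = 240
  Z**2 ↦ 1·1·1·100 = 100
Sum: F(9, 8, 10) = (-81) + (216) + (-270) + (-192) + (240) + (100) = 13.
Reducing mod 11: 13 ≡ 2 (mod 11).
Since F(a, b, c) ≡ 2 ≠ 0 (mod 11), P does NOT lie on the curve.


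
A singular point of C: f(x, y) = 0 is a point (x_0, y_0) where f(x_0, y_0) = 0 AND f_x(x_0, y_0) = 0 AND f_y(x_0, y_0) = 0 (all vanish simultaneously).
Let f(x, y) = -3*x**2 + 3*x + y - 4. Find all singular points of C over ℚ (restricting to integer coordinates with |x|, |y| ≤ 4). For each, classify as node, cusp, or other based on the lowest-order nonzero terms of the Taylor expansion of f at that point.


No singular points in the scanned grid; C is smooth there.

Compute partial derivatives:
  f_x = 3 - 6*x.
  f_y = 1.
f_y = 1 is a nonzero constant, so f_y never vanishes: no point (x, y) can satisfy f = f_x = f_y = 0. In particular no (x, y) ∈ {−4, ..., 4}² is singular; the curve is smooth.


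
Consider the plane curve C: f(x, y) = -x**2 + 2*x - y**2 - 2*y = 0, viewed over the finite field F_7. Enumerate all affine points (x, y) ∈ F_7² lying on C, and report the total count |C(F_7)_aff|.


Affine F_7-points: {(0, 0), (0, 5), (1, 2), (1, 3), (2, 0), (2, 5), (4, 6), (5, 6)}; count = 8.

For each of the 49 pairs (x, y) ∈ F_7², evaluate f(x, y) mod 7. Record the zeros.
  x = 0: [0↦0, 1↦4, 2↦6, 3↦6, 4↦4, 5↦0, 6↦1]  zeros at y ∈ {0, 5}
  x = 1: [0↦1, 1↦5, 2↦0, 3↦0, 4↦5, 5↦1, 6↦2]  zeros at y ∈ {2, 3}
  x = 2: [0↦0, 1↦4, 2↦6, 3↦6, 4↦4, 5↦0, 6↦1]  zeros at y ∈ {0, 5}
  x = 3: [0↦4, 1↦1, 2↦3, 3↦3, 4↦1, 5↦4, 6↦5]  zeros at y ∈ ∅
  x = 4: [0↦6, 1↦3, 2↦5, 3↦5, 4↦3, 5↦6, 6↦0]  zeros at y ∈ {6}
  x = 5: [0↦6, 1↦3, 2↦5, 3↦5, 4↦3, 5↦6, 6↦0]  zeros at y ∈ {6}
  x = 6: [0↦4, 1↦1, 2↦3, 3↦3, 4↦1, 5↦4, 6↦5]  zeros at y ∈ ∅
Collecting zeros: affine points = {(0, 0), (0, 5), (1, 2), (1, 3), (2, 0), (2, 5), (4, 6), (5, 6)}.
Total count |C(F_7)_aff| = 8.


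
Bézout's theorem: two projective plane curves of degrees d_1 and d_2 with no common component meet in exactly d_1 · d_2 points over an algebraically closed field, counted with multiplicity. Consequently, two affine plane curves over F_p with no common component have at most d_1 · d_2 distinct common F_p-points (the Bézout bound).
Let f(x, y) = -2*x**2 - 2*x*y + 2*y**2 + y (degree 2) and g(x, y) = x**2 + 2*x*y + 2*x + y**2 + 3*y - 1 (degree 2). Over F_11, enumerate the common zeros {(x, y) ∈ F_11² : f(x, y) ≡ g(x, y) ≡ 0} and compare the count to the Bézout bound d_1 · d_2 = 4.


Common zeros: {(3, 9), (9, 4), (10, 9)}; count = 3; Bézout bound = 4.

deg(f) = 2, deg(g) = 2, so Bézout bound = 4.
Scan x ∈ F_11. For each x, list the y ∈ F_11 with f(x, y) ≡ 0 and those with g(x, y) ≡ 0 (mod 11); the common zeros in that column are the intersection.
  x = 0: f ≡ 0 at y ∈ {0, 5}; g ≡ 0 at y ∈ ∅; common: ∅.
  x = 1: f ≡ 0 at y ∈ ∅; g ≡ 0 at y ∈ ∅; common: ∅.
  x = 2: f ≡ 0 at y ∈ ∅; g ≡ 0 at y ∈ ∅; common: ∅.
  x = 3: f ≡ 0 at y ∈ {9, 10}; g ≡ 0 at y ∈ {4, 9}; common: {9}.
  x = 4: f ≡ 0 at y ∈ ∅; g ≡ 0 at y ∈ ∅; common: ∅.
  x = 5: f ≡ 0 at y ∈ ∅; g ≡ 0 at y ∈ {10}; common: ∅.
  x = 6: f ≡ 0 at y ∈ {5, 6}; g ≡ 0 at y ∈ {8, 10}; common: ∅.
  x = 7: f ≡ 0 at y ∈ ∅; g ≡ 0 at y ∈ ∅; common: ∅.
  x = 8: f ≡ 0 at y ∈ ∅; g ≡ 0 at y ∈ {1, 2}; common: ∅.
  x = 9: f ≡ 0 at y ∈ {4, 10}; g ≡ 0 at y ∈ {4, 8}; common: {4}.
  x = 10: f ≡ 0 at y ∈ {6, 9}; g ≡ 0 at y ∈ {1, 9}; common: {9}.
Collecting: common zeros = {(3, 9), (9, 4), (10, 9)}, so the count is 3.
Comparison with the Bézout bound: 3 ≤ 4 = deg(f)·deg(g), as expected for curves with no common component (the affine F_11-count falls short of the bound because intersections may lie at infinity, over extension fields, or carry multiplicity).


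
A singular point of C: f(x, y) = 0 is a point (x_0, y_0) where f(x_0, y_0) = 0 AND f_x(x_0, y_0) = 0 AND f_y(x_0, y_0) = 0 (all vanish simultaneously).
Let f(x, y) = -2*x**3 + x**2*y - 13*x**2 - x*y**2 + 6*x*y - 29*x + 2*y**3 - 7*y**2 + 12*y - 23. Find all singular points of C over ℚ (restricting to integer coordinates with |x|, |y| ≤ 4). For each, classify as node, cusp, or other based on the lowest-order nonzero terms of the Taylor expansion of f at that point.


Singular points: {(-2, 1)}; classification: cusp.

Compute partial derivatives:
  f_x = -6*x**2 + 2*x*y - 26*x - y**2 + 6*y - 29.
  f_y = x**2 - 2*x*y + 6*x + 6*y**2 - 14*y + 12.
Scan x_0 ∈ {−4, ..., 4}. For each x_0, f_y(x_0, y) is a polynomial in y; find its integer roots y ∈ {−4, ..., 4}, then test f_x and f at those candidates.
  x = -4: f_y(-4, y) = 6*y**2 - 6*y + 4; no integer root y with |y| ≤ 4.
  x = -3: f_y(-3, y) = 6*y**2 - 8*y + 3; no integer root y with |y| ≤ 4.
  x = -2: f_y(-2, y) = 6*y**2 - 10*y + 4; vanishes at y ∈ {1}. (-2, 1): f_x = 0, f = 0 — SINGULAR.
  x = -1: f_y(-1, y) = 6*y**2 - 12*y + 7; no integer root y with |y| ≤ 4.
  x = 0: f_y(0, y) = 6*y**2 - 14*y + 12; no integer root y with |y| ≤ 4.
  x = 1: f_y(1, y) = 6*y**2 - 16*y + 19; no integer root y with |y| ≤ 4.
  x = 2: f_y(2, y) = 6*y**2 - 18*y + 28; no integer root y with |y| ≤ 4.
  x = 3: f_y(3, y) = 6*y**2 - 20*y + 39; no integer root y with |y| ≤ 4.
  x = 4: f_y(4, y) = 6*y**2 - 22*y + 52; no integer root y with |y| ≤ 4.
Only singular point on the grid: (-2, 1).
Classify: substitute x = -2 + u, y = 1 + v and expand: f = -2*u**3 + u**2*v - u*v**2 + 2*v**3 + v**2.
No constant or linear terms (consistent with a singular point). Quadratic part: v**2. Cubic part: -2*u**3 + u**2*v - u*v**2 + 2*v**3.
The quadratic part v**2 is a perfect square, so there is a single (double) tangent line v = 0, i.e. y = 1. Restricting the cubic part to that line (v = 0) leaves -2*u**3 ≠ 0, so f is not divisible by v and the branch is v² ≈ 2*u**3 to lowest order — this is a cusp.
Classification: cusp.
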